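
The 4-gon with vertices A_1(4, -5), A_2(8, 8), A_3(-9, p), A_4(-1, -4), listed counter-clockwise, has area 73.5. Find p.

-6

The doubled signed area Σ (x_i y_{i+1} − x_{i+1} y_i) is linear in p.
With p=0 it equals 201; the coefficient of p is 9 (from the two edges through A_3).
So 9·p + 201 = 2·73.5 = 147 ⇒ p = -6.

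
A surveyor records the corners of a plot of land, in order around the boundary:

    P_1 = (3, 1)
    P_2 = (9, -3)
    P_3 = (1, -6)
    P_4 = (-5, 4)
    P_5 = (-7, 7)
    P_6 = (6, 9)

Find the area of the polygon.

Σ = (-18) + (-51) + (-26) + (-7) + (-105) + (-21) = -228
Area = |Σ|/2 = 114.

114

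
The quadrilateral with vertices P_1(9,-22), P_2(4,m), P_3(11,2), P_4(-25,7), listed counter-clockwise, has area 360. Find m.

-5

The doubled signed area Σ (x_i y_{i+1} − x_{i+1} y_i) is linear in m.
With m=0 it equals 710; the coefficient of m is -2 (from the two edges through P_2).
So -2·m + 710 = 2·360 = 720 ⇒ m = -5.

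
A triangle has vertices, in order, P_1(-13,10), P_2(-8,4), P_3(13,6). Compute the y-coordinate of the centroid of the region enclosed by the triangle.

Apply the shoelace (surveyor's) formula. First the cross-terms c_i = x_i·y_{i+1} − x_{i+1}·y_i:
  28, -100, 208  ⇒  2A = 136, A = 68.
Then Σ (y_i + y_{i+1})·c_i = 2720, so ȳ = 2720 / (6·68) = 20/3.

20/3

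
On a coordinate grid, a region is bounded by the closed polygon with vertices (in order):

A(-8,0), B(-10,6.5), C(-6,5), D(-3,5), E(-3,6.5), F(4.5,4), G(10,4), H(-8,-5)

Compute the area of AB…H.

Cross-terms: -52, -11, -15, -4.5, -41.25, -22, -18, -40  ⇒  Σ = -203.75
Area = |Σ|/2 = 101.875.

101.875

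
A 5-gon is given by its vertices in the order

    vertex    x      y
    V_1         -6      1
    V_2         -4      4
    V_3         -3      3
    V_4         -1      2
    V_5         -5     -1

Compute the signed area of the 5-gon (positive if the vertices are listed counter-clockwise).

-11.5

V_1→V_2: (-6)(4) − (-4)(1) = -20
V_2→V_3: (-4)(3) − (-3)(4) = 0
V_3→V_4: (-3)(2) − (-1)(3) = -3
V_4→V_5: (-1)(-1) − (-5)(2) = 11
V_5→V_1: (-5)(1) − (-6)(-1) = -11
Σ = -23
Signed area = Σ/2 = -11.5 (negative ⇒ clockwise traversal).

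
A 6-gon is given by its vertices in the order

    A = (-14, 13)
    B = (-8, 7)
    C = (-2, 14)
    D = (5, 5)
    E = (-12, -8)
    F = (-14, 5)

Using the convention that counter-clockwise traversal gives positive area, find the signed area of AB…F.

-218

Apply the surveyor's formula: 2A = Σ (x_i·y_{i+1} − x_{i+1}·y_i), indices taken mod 6.
A→B: (-14)(7) − (-8)(13) = 6
B→C: (-8)(14) − (-2)(7) = -98
C→D: (-2)(5) − (5)(14) = -80
D→E: (5)(-8) − (-12)(5) = 20
E→F: (-12)(5) − (-14)(-8) = -172
F→A: (-14)(13) − (-14)(5) = -112
Σ = -436
Signed area = Σ/2 = -218 (negative ⇒ clockwise traversal).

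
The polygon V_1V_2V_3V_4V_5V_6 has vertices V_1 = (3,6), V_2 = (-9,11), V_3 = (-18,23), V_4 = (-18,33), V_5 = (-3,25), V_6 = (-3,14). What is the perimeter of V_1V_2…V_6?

76

|V_1V_2| = √((-12)² + (5)²) = √169 = 13
|V_2V_3| = √((-9)² + (12)²) = √225 = 15
|V_3V_4| = √((0)² + (10)²) = √100 = 10
|V_4V_5| = √((15)² + (-8)²) = √289 = 17
|V_5V_6| = √((0)² + (-11)²) = √121 = 11
|V_6V_1| = √((6)² + (-8)²) = √100 = 10
Perimeter = 13 + 15 + 10 + 17 + 11 + 10 = 76.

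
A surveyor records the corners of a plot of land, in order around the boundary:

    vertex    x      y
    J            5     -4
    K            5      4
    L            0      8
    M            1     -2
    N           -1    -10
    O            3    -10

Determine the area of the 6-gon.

69

Cross-terms: 40, 40, -8, -12, 40, 38  ⇒  Σ = 138
Area = |Σ|/2 = 69.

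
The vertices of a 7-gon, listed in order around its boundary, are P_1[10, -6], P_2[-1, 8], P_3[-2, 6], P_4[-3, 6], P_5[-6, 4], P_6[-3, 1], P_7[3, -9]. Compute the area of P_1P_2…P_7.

108

P_1→P_2: (10)(8) − (-1)(-6) = 74
P_2→P_3: (-1)(6) − (-2)(8) = 10
P_3→P_4: (-2)(6) − (-3)(6) = 6
P_4→P_5: (-3)(4) − (-6)(6) = 24
P_5→P_6: (-6)(1) − (-3)(4) = 6
P_6→P_7: (-3)(-9) − (3)(1) = 24
P_7→P_1: (3)(-6) − (10)(-9) = 72
Σ = 216
Area = |Σ|/2 = 108.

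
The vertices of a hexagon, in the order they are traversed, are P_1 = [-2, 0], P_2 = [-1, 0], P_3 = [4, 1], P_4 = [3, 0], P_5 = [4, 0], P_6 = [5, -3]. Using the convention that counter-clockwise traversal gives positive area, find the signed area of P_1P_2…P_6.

-11

Cross-terms: 0, -1, -3, 0, -12, -6  ⇒  Σ = -22
Signed area = Σ/2 = -11 (negative ⇒ clockwise traversal).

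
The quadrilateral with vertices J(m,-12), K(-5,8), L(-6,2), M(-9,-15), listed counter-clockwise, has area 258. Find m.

14

The doubled signed area Σ (x_i y_{i+1} − x_{i+1} y_i) is linear in m.
With m=0 it equals 194; the coefficient of m is 23 (from the two edges through J).
So 23·m + 194 = 2·258 = 516 ⇒ m = 14.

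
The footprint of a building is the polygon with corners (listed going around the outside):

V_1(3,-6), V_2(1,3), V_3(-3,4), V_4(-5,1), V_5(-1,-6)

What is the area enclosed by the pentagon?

Apply the shoelace (surveyor's) formula: 2A = Σ (x_i·y_{i+1} − x_{i+1}·y_i), indices taken mod 5.
Cross-terms: 15, 13, 17, 31, 24  ⇒  Σ = 100
Area = |Σ|/2 = 50.

50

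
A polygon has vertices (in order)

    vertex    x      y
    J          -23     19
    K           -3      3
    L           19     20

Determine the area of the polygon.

346

Apply the surveyor's formula: 2A = Σ (x_i·y_{i+1} − x_{i+1}·y_i), indices taken mod 3.
Σ = (-12) + (-117) + (821) = 692
Area = |Σ|/2 = 346.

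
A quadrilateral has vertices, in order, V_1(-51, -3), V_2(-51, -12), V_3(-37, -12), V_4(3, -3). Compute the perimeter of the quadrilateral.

118

|V_1V_2| = √((0)² + (-9)²) = √81 = 9
|V_2V_3| = √((14)² + (0)²) = √196 = 14
|V_3V_4| = √((40)² + (9)²) = √1681 = 41
|V_4V_1| = √((-54)² + (0)²) = √2916 = 54
Perimeter = 9 + 14 + 41 + 54 = 118.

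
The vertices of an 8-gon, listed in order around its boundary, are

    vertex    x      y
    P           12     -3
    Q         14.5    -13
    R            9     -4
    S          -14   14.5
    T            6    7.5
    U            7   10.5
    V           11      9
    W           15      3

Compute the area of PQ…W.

Σ = (-112.5) + (59) + (74.5) + (-192) + (10.5) + (-52.5) + (-102) + (-81) = -396
Area = |Σ|/2 = 198.

198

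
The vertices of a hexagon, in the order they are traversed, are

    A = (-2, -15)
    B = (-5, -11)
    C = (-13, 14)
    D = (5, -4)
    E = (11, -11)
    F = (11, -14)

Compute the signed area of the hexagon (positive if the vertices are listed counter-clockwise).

-260.5

Apply the surveyor's formula: 2A = Σ (x_i·y_{i+1} − x_{i+1}·y_i), indices taken mod 6.
A→B: (-2)(-11) − (-5)(-15) = -53
B→C: (-5)(14) − (-13)(-11) = -213
C→D: (-13)(-4) − (5)(14) = -18
D→E: (5)(-11) − (11)(-4) = -11
E→F: (11)(-14) − (11)(-11) = -33
F→A: (11)(-15) − (-2)(-14) = -193
Σ = -521
Signed area = Σ/2 = -260.5 (negative ⇒ clockwise traversal).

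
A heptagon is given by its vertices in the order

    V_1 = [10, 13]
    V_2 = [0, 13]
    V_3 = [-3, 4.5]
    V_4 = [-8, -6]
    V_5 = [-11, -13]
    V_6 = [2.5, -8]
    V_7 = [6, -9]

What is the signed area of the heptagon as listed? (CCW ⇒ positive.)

287.5

V_1→V_2: (10)(13) − (0)(13) = 130
V_2→V_3: (0)(4.5) − (-3)(13) = 39
V_3→V_4: (-3)(-6) − (-8)(4.5) = 54
V_4→V_5: (-8)(-13) − (-11)(-6) = 38
V_5→V_6: (-11)(-8) − (2.5)(-13) = 120.5
V_6→V_7: (2.5)(-9) − (6)(-8) = 25.5
V_7→V_1: (6)(13) − (10)(-9) = 168
Σ = 575
Signed area = Σ/2 = 287.5 (positive ⇒ counter-clockwise traversal).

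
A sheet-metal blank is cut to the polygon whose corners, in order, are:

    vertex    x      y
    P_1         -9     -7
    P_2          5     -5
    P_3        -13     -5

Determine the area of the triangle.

18

Apply Gauss's area formula: 2A = Σ (x_i·y_{i+1} − x_{i+1}·y_i), indices taken mod 3.
Σ = (80) + (-90) + (46) = 36
Area = |Σ|/2 = 18.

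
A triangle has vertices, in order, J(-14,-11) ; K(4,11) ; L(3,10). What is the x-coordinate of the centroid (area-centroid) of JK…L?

Apply the shoelace (surveyor's) formula. First the cross-terms c_i = x_i·y_{i+1} − x_{i+1}·y_i:
  -110, 7, 107  ⇒  2A = 4, A = 2.
Then Σ (x_i + x_{i+1})·c_i = -28, so x̄ = -28 / (6·2) = -7/3.

-7/3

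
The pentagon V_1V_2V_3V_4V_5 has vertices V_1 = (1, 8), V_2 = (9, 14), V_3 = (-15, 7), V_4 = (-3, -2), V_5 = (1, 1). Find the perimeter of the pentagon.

|V_1V_2| = √((8)² + (6)²) = √100 = 10
|V_2V_3| = √((-24)² + (-7)²) = √625 = 25
|V_3V_4| = √((12)² + (-9)²) = √225 = 15
|V_4V_5| = √((4)² + (3)²) = √25 = 5
|V_5V_1| = √((0)² + (7)²) = √49 = 7
Perimeter = 10 + 25 + 15 + 5 + 7 = 62.

62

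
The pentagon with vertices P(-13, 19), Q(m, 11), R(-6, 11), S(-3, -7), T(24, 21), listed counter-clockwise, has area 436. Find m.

-5

Write out the shoelace sum; only the two edges meeting at Q involve m:
2·Area = [((-13)·11 − m·19) + (m·11 − (-6)·11)] + 909
       = -8·m + 832 = 872
⇒ m = -5.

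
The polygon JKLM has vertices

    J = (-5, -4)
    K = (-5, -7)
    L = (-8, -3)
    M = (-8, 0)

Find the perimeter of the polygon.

|JK| = √((0)² + (-3)²) = √9 = 3
|KL| = √((-3)² + (4)²) = √25 = 5
|LM| = √((0)² + (3)²) = √9 = 3
|MJ| = √((3)² + (-4)²) = √25 = 5
Perimeter = 3 + 5 + 3 + 5 = 16.

16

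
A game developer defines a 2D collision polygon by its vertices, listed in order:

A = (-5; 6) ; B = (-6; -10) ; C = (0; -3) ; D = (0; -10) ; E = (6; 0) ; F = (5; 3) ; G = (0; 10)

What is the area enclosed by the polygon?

141

Apply the shoelace (surveyor's) formula: 2A = Σ (x_i·y_{i+1} − x_{i+1}·y_i), indices taken mod 7.
A→B: (-5)(-10) − (-6)(6) = 86
B→C: (-6)(-3) − (0)(-10) = 18
C→D: (0)(-10) − (0)(-3) = 0
D→E: (0)(0) − (6)(-10) = 60
E→F: (6)(3) − (5)(0) = 18
F→G: (5)(10) − (0)(3) = 50
G→A: (0)(6) − (-5)(10) = 50
Σ = 282
Area = |Σ|/2 = 141.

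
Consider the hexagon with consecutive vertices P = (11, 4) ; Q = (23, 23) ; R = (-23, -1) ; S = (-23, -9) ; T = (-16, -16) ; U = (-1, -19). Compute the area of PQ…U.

Apply the shoelace (surveyor's) formula: 2A = Σ (x_i·y_{i+1} − x_{i+1}·y_i), indices taken mod 6.
Cross-terms: 161, 506, 184, 224, 288, 205  ⇒  Σ = 1568
Area = |Σ|/2 = 784.

784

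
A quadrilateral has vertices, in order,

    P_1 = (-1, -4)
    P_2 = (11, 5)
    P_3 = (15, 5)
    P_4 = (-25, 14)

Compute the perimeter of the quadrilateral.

|P_1P_2| = √((12)² + (9)²) = √225 = 15
|P_2P_3| = √((4)² + (0)²) = √16 = 4
|P_3P_4| = √((-40)² + (9)²) = √1681 = 41
|P_4P_1| = √((24)² + (-18)²) = √900 = 30
Perimeter = 15 + 4 + 41 + 30 = 90.

90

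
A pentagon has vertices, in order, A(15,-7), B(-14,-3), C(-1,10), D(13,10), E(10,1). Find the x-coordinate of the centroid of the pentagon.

634/299

Apply the shoelace (surveyor's) formula. First the cross-terms c_i = x_i·y_{i+1} − x_{i+1}·y_i:
  -143, -143, -140, -87, -85  ⇒  2A = -598, A = -299.
Then Σ (x_i + x_{i+1})·c_i = -3804, so x̄ = -3804 / (6·(-299)) = 634/299.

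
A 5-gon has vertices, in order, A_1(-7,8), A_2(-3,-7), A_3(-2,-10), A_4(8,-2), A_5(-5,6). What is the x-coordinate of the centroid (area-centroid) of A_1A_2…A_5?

Apply Gauss's area formula. First the cross-terms c_i = x_i·y_{i+1} − x_{i+1}·y_i:
  73, 16, 84, 38, 2  ⇒  2A = 213, A = 106.5.
Then Σ (x_i + x_{i+1})·c_i = -216, so x̄ = -216 / (6·106.5) = -24/71.

-24/71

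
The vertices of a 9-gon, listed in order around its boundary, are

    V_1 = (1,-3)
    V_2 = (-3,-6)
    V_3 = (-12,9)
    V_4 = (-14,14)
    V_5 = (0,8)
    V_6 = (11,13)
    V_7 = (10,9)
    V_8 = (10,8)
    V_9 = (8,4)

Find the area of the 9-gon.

224.5

Σ = (-15) + (-99) + (-42) + (-112) + (-88) + (-31) + (-10) + (-24) + (-28) = -449
Area = |Σ|/2 = 224.5.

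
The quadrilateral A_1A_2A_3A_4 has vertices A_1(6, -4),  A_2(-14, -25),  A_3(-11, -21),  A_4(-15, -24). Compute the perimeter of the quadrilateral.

|A_1A_2| = √((-20)² + (-21)²) = √841 = 29
|A_2A_3| = √((3)² + (4)²) = √25 = 5
|A_3A_4| = √((-4)² + (-3)²) = √25 = 5
|A_4A_1| = √((21)² + (20)²) = √841 = 29
Perimeter = 29 + 5 + 5 + 29 = 68.

68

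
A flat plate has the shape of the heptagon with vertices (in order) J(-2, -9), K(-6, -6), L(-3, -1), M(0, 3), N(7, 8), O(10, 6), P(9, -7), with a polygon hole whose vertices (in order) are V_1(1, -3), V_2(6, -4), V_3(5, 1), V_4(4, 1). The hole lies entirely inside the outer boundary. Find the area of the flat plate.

Outer boundary:
Apply Gauss's area formula: 2A = Σ (x_i·y_{i+1} − x_{i+1}·y_i), indices taken mod 7.
Cross-terms: -42, -12, -9, -21, -38, -124, -95  ⇒  Σ = -341
Area = |Σ|/2 = 170.5.
Hole:
Σ = (14) + (26) + (1) + (-13) = 28
Area = |Σ|/2 = 14.
Net area = 170.5 − 14 = 156.5.

156.5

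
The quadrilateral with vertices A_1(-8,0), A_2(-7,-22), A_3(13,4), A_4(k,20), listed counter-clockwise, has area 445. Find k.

Write out the shoelace sum; only the two edges meeting at A_4 involve k:
2·Area = [(13·20 − k·4) + (k·0 − (-8)·20)] + 434
       = -4·k + 854 = 890
⇒ k = -9.

-9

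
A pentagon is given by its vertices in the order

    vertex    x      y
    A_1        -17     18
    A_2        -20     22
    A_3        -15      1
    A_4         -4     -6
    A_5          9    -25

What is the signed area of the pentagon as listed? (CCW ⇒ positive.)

140.5

Apply the shoelace formula: 2A = Σ (x_i·y_{i+1} − x_{i+1}·y_i), indices taken mod 5.
Σ = (-14) + (310) + (94) + (154) + (-263) = 281
Signed area = Σ/2 = 140.5 (positive ⇒ counter-clockwise traversal).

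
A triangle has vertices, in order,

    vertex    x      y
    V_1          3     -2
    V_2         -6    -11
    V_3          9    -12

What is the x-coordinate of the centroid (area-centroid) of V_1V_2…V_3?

2

Apply the surveyor's formula. First the cross-terms c_i = x_i·y_{i+1} − x_{i+1}·y_i:
  -45, 171, 18  ⇒  2A = 144, A = 72.
Then Σ (x_i + x_{i+1})·c_i = 864, so x̄ = 864 / (6·72) = 2.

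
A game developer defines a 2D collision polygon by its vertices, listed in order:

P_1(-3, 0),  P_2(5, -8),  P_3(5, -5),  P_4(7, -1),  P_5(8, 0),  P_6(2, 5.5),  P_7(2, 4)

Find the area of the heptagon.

P_1→P_2: (-3)(-8) − (5)(0) = 24
P_2→P_3: (5)(-5) − (5)(-8) = 15
P_3→P_4: (5)(-1) − (7)(-5) = 30
P_4→P_5: (7)(0) − (8)(-1) = 8
P_5→P_6: (8)(5.5) − (2)(0) = 44
P_6→P_7: (2)(4) − (2)(5.5) = -3
P_7→P_1: (2)(0) − (-3)(4) = 12
Σ = 130
Area = |Σ|/2 = 65.

65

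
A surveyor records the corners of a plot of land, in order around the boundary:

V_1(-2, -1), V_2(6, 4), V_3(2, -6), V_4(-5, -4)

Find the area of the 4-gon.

Apply the surveyor's formula: 2A = Σ (x_i·y_{i+1} − x_{i+1}·y_i), indices taken mod 4.
Σ = (-2) + (-44) + (-38) + (-3) = -87
Area = |Σ|/2 = 43.5.

43.5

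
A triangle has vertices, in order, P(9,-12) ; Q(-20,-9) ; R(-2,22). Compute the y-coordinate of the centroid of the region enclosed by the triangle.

Apply the shoelace (surveyor's) formula. First the cross-terms c_i = x_i·y_{i+1} − x_{i+1}·y_i:
  -321, -458, -174  ⇒  2A = -953, A = -476.5.
Then Σ (y_i + y_{i+1})·c_i = -953, so ȳ = -953 / (6·(-476.5)) = 1/3.

1/3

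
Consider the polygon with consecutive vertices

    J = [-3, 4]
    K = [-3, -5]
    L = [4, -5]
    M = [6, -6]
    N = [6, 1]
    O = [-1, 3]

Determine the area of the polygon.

Apply the shoelace (surveyor's) formula: 2A = Σ (x_i·y_{i+1} − x_{i+1}·y_i), indices taken mod 6.
Σ = (27) + (35) + (6) + (42) + (19) + (5) = 134
Area = |Σ|/2 = 67.

67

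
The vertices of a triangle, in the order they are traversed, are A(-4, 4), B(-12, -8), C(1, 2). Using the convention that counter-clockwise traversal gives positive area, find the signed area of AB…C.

38

Apply the shoelace (surveyor's) formula: 2A = Σ (x_i·y_{i+1} − x_{i+1}·y_i), indices taken mod 3.
Σ = (80) + (-16) + (12) = 76
Signed area = Σ/2 = 38 (positive ⇒ counter-clockwise traversal).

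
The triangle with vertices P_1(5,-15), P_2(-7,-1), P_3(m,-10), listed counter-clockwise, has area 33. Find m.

Write out the shoelace sum; only the two edges meeting at P_3 involve m:
2·Area = [((-7)·(-10) − m·(-1)) + (m·(-15) − 5·(-10))] + -110
       = -14·m + 10 = 66
⇒ m = -4.

-4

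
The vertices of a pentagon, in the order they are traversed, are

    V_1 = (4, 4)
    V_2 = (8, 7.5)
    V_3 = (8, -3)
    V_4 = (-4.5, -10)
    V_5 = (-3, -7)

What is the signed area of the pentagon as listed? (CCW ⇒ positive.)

Apply the shoelace formula: 2A = Σ (x_i·y_{i+1} − x_{i+1}·y_i), indices taken mod 5.
Cross-terms: -2, -84, -93.5, 1.5, 16  ⇒  Σ = -162
Signed area = Σ/2 = -81 (negative ⇒ clockwise traversal).

-81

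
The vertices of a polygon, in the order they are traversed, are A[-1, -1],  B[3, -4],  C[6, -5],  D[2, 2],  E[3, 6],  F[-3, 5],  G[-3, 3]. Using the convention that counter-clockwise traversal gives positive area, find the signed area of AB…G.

Apply the surveyor's formula: 2A = Σ (x_i·y_{i+1} − x_{i+1}·y_i), indices taken mod 7.
A→B: (-1)(-4) − (3)(-1) = 7
B→C: (3)(-5) − (6)(-4) = 9
C→D: (6)(2) − (2)(-5) = 22
D→E: (2)(6) − (3)(2) = 6
E→F: (3)(5) − (-3)(6) = 33
F→G: (-3)(3) − (-3)(5) = 6
G→A: (-3)(-1) − (-1)(3) = 6
Σ = 89
Signed area = Σ/2 = 44.5 (positive ⇒ counter-clockwise traversal).

44.5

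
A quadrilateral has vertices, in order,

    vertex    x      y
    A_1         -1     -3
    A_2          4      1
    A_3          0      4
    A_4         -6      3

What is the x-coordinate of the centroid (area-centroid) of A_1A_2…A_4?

Apply the shoelace (surveyor's) formula. First the cross-terms c_i = x_i·y_{i+1} − x_{i+1}·y_i:
  11, 16, 24, 21  ⇒  2A = 72, A = 36.
Then Σ (x_i + x_{i+1})·c_i = -194, so x̄ = -194 / (6·36) = -97/108.

-97/108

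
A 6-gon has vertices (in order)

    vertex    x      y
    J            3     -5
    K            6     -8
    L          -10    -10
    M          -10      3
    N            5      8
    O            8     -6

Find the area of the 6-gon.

237.5

Cross-terms: 6, -140, -130, -95, -94, -22  ⇒  Σ = -475
Area = |Σ|/2 = 237.5.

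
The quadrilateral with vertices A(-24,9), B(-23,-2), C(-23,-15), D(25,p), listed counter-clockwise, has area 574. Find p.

-6

Write out the shoelace sum; only the two edges meeting at D involve p:
2·Area = [((-23)·p − 25·(-15)) + (25·9 − (-24)·p)] + 554
       = 1·p + 1154 = 1148
⇒ p = -6.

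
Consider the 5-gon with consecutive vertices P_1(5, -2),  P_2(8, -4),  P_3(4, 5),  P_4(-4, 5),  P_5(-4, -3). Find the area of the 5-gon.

Apply the shoelace (surveyor's) formula: 2A = Σ (x_i·y_{i+1} − x_{i+1}·y_i), indices taken mod 5.
P_1→P_2: (5)(-4) − (8)(-2) = -4
P_2→P_3: (8)(5) − (4)(-4) = 56
P_3→P_4: (4)(5) − (-4)(5) = 40
P_4→P_5: (-4)(-3) − (-4)(5) = 32
P_5→P_1: (-4)(-2) − (5)(-3) = 23
Σ = 147
Area = |Σ|/2 = 73.5.

73.5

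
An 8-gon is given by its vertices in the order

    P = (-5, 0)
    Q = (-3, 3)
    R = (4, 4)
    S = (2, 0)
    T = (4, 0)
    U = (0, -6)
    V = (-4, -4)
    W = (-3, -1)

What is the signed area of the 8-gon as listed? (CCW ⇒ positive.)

Apply Gauss's area formula: 2A = Σ (x_i·y_{i+1} − x_{i+1}·y_i), indices taken mod 8.
Cross-terms: -15, -24, -8, 0, -24, -24, -8, -5  ⇒  Σ = -108
Signed area = Σ/2 = -54 (negative ⇒ clockwise traversal).

-54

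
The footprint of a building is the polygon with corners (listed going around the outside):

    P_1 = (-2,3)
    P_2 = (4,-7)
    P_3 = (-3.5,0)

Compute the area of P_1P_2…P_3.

Apply the surveyor's formula: 2A = Σ (x_i·y_{i+1} − x_{i+1}·y_i), indices taken mod 3.
P_1→P_2: (-2)(-7) − (4)(3) = 2
P_2→P_3: (4)(0) − (-3.5)(-7) = -24.5
P_3→P_1: (-3.5)(3) − (-2)(0) = -10.5
Σ = -33
Area = |Σ|/2 = 16.5.

16.5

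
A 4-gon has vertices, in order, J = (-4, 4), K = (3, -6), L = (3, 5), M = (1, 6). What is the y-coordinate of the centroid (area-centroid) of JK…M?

Apply the surveyor's formula. First the cross-terms c_i = x_i·y_{i+1} − x_{i+1}·y_i:
  12, 33, 13, 28  ⇒  2A = 86, A = 43.
Then Σ (y_i + y_{i+1})·c_i = 366, so ȳ = 366 / (6·43) = 61/43.

61/43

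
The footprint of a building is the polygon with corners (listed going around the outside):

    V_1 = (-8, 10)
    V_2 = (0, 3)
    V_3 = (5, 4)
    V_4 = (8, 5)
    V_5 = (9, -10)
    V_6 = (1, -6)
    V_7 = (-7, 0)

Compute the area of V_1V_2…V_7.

163.5

Apply the shoelace (surveyor's) formula: 2A = Σ (x_i·y_{i+1} − x_{i+1}·y_i), indices taken mod 7.
Σ = (-24) + (-15) + (-7) + (-125) + (-44) + (-42) + (-70) = -327
Area = |Σ|/2 = 163.5.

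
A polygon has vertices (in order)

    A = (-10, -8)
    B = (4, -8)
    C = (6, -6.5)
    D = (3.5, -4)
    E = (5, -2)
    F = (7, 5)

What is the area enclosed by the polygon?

A→B: (-10)(-8) − (4)(-8) = 112
B→C: (4)(-6.5) − (6)(-8) = 22
C→D: (6)(-4) − (3.5)(-6.5) = -1.25
D→E: (3.5)(-2) − (5)(-4) = 13
E→F: (5)(5) − (7)(-2) = 39
F→A: (7)(-8) − (-10)(5) = -6
Σ = 178.75
Area = |Σ|/2 = 89.375.

89.375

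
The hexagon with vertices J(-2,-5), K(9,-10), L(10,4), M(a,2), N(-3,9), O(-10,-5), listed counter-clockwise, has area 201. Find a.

6

The doubled signed area Σ (x_i y_{i+1} − x_{i+1} y_i) is linear in a.
With a=0 it equals 372; the coefficient of a is 5 (from the two edges through M).
So 5·a + 372 = 2·201 = 402 ⇒ a = 6.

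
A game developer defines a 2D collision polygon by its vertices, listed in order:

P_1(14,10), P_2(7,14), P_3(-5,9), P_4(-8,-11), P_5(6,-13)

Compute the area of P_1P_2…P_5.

399

Apply the shoelace (surveyor's) formula: 2A = Σ (x_i·y_{i+1} − x_{i+1}·y_i), indices taken mod 5.
P_1→P_2: (14)(14) − (7)(10) = 126
P_2→P_3: (7)(9) − (-5)(14) = 133
P_3→P_4: (-5)(-11) − (-8)(9) = 127
P_4→P_5: (-8)(-13) − (6)(-11) = 170
P_5→P_1: (6)(10) − (14)(-13) = 242
Σ = 798
Area = |Σ|/2 = 399.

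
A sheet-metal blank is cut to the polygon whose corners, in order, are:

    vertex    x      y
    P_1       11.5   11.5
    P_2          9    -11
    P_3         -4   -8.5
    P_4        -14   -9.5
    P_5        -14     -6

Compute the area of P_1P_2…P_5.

286.25

Apply the shoelace formula: 2A = Σ (x_i·y_{i+1} − x_{i+1}·y_i), indices taken mod 5.
P_1→P_2: (11.5)(-11) − (9)(11.5) = -230
P_2→P_3: (9)(-8.5) − (-4)(-11) = -120.5
P_3→P_4: (-4)(-9.5) − (-14)(-8.5) = -81
P_4→P_5: (-14)(-6) − (-14)(-9.5) = -49
P_5→P_1: (-14)(11.5) − (11.5)(-6) = -92
Σ = -572.5
Area = |Σ|/2 = 286.25.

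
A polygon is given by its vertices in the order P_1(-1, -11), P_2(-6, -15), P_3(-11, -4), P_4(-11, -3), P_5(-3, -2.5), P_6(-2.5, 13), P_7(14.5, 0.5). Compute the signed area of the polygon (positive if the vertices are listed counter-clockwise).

-289.25

Apply the surveyor's formula: 2A = Σ (x_i·y_{i+1} − x_{i+1}·y_i), indices taken mod 7.
Cross-terms: -51, -141, -11, 18.5, -45.25, -189.75, -159  ⇒  Σ = -578.5
Signed area = Σ/2 = -289.25 (negative ⇒ clockwise traversal).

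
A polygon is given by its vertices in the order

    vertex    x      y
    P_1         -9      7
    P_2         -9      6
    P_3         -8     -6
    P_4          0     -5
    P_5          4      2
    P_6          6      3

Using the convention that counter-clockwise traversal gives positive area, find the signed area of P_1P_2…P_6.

Apply the surveyor's formula: 2A = Σ (x_i·y_{i+1} − x_{i+1}·y_i), indices taken mod 6.
Σ = (9) + (102) + (40) + (20) + (0) + (69) = 240
Signed area = Σ/2 = 120 (positive ⇒ counter-clockwise traversal).

120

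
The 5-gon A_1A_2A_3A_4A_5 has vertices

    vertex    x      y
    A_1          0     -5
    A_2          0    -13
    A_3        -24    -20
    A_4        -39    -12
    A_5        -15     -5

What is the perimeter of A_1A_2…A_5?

90

|A_1A_2| = √((0)² + (-8)²) = √64 = 8
|A_2A_3| = √((-24)² + (-7)²) = √625 = 25
|A_3A_4| = √((-15)² + (8)²) = √289 = 17
|A_4A_5| = √((24)² + (7)²) = √625 = 25
|A_5A_1| = √((15)² + (0)²) = √225 = 15
Perimeter = 8 + 25 + 17 + 25 + 15 = 90.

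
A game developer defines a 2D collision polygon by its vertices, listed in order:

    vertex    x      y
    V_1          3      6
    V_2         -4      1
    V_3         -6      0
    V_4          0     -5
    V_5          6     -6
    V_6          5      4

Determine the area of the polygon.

Apply the shoelace formula: 2A = Σ (x_i·y_{i+1} − x_{i+1}·y_i), indices taken mod 6.
Cross-terms: 27, 6, 30, 30, 54, 18  ⇒  Σ = 165
Area = |Σ|/2 = 82.5.

82.5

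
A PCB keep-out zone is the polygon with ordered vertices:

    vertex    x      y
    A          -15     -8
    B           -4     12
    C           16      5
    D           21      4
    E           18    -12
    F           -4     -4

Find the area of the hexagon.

468.5

Cross-terms: -212, -212, -41, -324, -120, -28  ⇒  Σ = -937
Area = |Σ|/2 = 468.5.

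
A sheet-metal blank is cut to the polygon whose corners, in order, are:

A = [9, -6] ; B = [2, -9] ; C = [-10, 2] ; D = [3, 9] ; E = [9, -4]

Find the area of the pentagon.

181

Apply the surveyor's formula: 2A = Σ (x_i·y_{i+1} − x_{i+1}·y_i), indices taken mod 5.
Σ = (-69) + (-86) + (-96) + (-93) + (-18) = -362
Area = |Σ|/2 = 181.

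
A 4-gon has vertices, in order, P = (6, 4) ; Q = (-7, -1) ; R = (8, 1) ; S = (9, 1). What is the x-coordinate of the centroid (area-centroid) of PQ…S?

103/39

Apply the shoelace formula. First the cross-terms c_i = x_i·y_{i+1} − x_{i+1}·y_i:
  22, 1, -1, 30  ⇒  2A = 52, A = 26.
Then Σ (x_i + x_{i+1})·c_i = 412, so x̄ = 412 / (6·26) = 103/39.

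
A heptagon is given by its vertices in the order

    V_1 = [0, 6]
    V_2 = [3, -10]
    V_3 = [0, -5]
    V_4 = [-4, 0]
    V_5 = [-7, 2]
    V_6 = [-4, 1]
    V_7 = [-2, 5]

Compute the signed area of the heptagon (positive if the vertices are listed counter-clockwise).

-45

Apply the shoelace (surveyor's) formula: 2A = Σ (x_i·y_{i+1} − x_{i+1}·y_i), indices taken mod 7.
Σ = (-18) + (-15) + (-20) + (-8) + (1) + (-18) + (-12) = -90
Signed area = Σ/2 = -45 (negative ⇒ clockwise traversal).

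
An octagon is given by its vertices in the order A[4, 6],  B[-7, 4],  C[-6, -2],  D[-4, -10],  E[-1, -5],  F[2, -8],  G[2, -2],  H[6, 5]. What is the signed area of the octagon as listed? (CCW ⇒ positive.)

113

Σ = (58) + (38) + (52) + (10) + (18) + (12) + (22) + (16) = 226
Signed area = Σ/2 = 113 (positive ⇒ counter-clockwise traversal).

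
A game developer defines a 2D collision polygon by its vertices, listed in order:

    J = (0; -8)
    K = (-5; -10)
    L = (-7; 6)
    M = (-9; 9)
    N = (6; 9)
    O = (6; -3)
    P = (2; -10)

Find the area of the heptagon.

213

Apply the surveyor's formula: 2A = Σ (x_i·y_{i+1} − x_{i+1}·y_i), indices taken mod 7.
J→K: (0)(-10) − (-5)(-8) = -40
K→L: (-5)(6) − (-7)(-10) = -100
L→M: (-7)(9) − (-9)(6) = -9
M→N: (-9)(9) − (6)(9) = -135
N→O: (6)(-3) − (6)(9) = -72
O→P: (6)(-10) − (2)(-3) = -54
P→J: (2)(-8) − (0)(-10) = -16
Σ = -426
Area = |Σ|/2 = 213.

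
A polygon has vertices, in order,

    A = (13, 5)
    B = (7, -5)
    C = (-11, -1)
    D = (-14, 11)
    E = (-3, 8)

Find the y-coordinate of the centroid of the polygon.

122/45

Apply Gauss's area formula. First the cross-terms c_i = x_i·y_{i+1} − x_{i+1}·y_i:
  -100, -62, -135, -79, -119  ⇒  2A = -495, A = -247.5.
Then Σ (y_i + y_{i+1})·c_i = -4026, so ȳ = -4026 / (6·(-247.5)) = 122/45.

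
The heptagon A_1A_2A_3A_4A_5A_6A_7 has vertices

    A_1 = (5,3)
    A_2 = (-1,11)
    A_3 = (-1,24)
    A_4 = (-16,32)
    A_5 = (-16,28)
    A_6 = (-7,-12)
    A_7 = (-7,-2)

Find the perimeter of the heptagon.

108

|A_1A_2| = √((-6)² + (8)²) = √100 = 10
|A_2A_3| = √((0)² + (13)²) = √169 = 13
|A_3A_4| = √((-15)² + (8)²) = √289 = 17
|A_4A_5| = √((0)² + (-4)²) = √16 = 4
|A_5A_6| = √((9)² + (-40)²) = √1681 = 41
|A_6A_7| = √((0)² + (10)²) = √100 = 10
|A_7A_1| = √((12)² + (5)²) = √169 = 13
Perimeter = 10 + 13 + 17 + 4 + 41 + 10 + 13 = 108.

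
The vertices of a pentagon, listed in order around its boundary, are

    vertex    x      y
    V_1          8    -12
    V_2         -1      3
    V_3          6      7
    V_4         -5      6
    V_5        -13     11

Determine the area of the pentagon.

74.5

V_1→V_2: (8)(3) − (-1)(-12) = 12
V_2→V_3: (-1)(7) − (6)(3) = -25
V_3→V_4: (6)(6) − (-5)(7) = 71
V_4→V_5: (-5)(11) − (-13)(6) = 23
V_5→V_1: (-13)(-12) − (8)(11) = 68
Σ = 149
Area = |Σ|/2 = 74.5.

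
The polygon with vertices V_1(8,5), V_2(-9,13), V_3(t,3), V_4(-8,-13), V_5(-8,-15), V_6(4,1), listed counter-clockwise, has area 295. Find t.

Write out the shoelace sum; only the two edges meeting at V_3 involve t:
2·Area = [((-9)·3 − t·13) + (t·(-13) − (-8)·3)] + 229
       = -26·t + 226 = 590
⇒ t = -14.

-14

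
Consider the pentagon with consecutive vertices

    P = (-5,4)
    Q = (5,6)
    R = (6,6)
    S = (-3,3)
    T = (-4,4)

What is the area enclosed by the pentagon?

Apply Gauss's area formula: 2A = Σ (x_i·y_{i+1} − x_{i+1}·y_i), indices taken mod 5.
P→Q: (-5)(6) − (5)(4) = -50
Q→R: (5)(6) − (6)(6) = -6
R→S: (6)(3) − (-3)(6) = 36
S→T: (-3)(4) − (-4)(3) = 0
T→P: (-4)(4) − (-5)(4) = 4
Σ = -16
Area = |Σ|/2 = 8.

8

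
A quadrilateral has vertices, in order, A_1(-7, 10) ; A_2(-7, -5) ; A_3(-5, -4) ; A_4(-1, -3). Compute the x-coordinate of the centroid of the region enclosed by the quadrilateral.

-331/66

Apply the surveyor's formula. First the cross-terms c_i = x_i·y_{i+1} − x_{i+1}·y_i:
  105, 3, 11, -31  ⇒  2A = 88, A = 44.
Then Σ (x_i + x_{i+1})·c_i = -1324, so x̄ = -1324 / (6·44) = -331/66.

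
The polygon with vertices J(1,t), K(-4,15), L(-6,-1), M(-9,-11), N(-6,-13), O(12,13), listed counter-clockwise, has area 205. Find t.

8

Write out the shoelace sum; only the two edges meeting at J involve t:
2·Area = [(12·t − 1·13) + (1·15 − (-4)·t)] + 280
       = 16·t + 282 = 410
⇒ t = 8.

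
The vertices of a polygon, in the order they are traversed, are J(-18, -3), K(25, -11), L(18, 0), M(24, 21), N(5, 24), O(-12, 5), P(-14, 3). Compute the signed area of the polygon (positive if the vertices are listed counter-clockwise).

881.5

Apply the surveyor's formula: 2A = Σ (x_i·y_{i+1} − x_{i+1}·y_i), indices taken mod 7.
Σ = (273) + (198) + (378) + (471) + (313) + (34) + (96) = 1763
Signed area = Σ/2 = 881.5 (positive ⇒ counter-clockwise traversal).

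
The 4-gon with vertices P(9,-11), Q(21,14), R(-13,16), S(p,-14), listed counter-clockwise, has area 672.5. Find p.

-6

The doubled signed area Σ (x_i y_{i+1} − x_{i+1} y_i) is linear in p.
With p=0 it equals 1183; the coefficient of p is -27 (from the two edges through S).
So -27·p + 1183 = 2·672.5 = 1345 ⇒ p = -6.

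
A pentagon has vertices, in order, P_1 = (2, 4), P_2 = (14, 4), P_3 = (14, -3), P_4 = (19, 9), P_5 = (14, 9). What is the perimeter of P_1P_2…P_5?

|P_1P_2| = √((12)² + (0)²) = √144 = 12
|P_2P_3| = √((0)² + (-7)²) = √49 = 7
|P_3P_4| = √((5)² + (12)²) = √169 = 13
|P_4P_5| = √((-5)² + (0)²) = √25 = 5
|P_5P_1| = √((-12)² + (-5)²) = √169 = 13
Perimeter = 12 + 7 + 13 + 5 + 13 = 50.

50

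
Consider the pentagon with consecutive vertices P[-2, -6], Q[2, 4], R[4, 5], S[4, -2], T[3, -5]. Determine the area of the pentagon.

36

Cross-terms: 4, -6, -28, -14, -28  ⇒  Σ = -72
Area = |Σ|/2 = 36.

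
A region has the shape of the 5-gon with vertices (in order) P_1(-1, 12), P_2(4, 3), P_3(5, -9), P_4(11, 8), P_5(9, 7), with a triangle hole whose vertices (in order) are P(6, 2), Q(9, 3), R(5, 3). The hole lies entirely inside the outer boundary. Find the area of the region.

76.5

Outer boundary:
Apply the shoelace (surveyor's) formula: 2A = Σ (x_i·y_{i+1} − x_{i+1}·y_i), indices taken mod 5.
Σ = (-51) + (-51) + (139) + (5) + (115) = 157
Area = |Σ|/2 = 78.5.
Hole:
Cross-terms: 0, 12, -8  ⇒  Σ = 4
Area = |Σ|/2 = 2.
Net area = 78.5 − 2 = 76.5.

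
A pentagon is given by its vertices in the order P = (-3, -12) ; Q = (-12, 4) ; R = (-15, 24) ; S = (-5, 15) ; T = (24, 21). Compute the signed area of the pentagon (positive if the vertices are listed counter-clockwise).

Cross-terms: -156, -228, -105, -465, -225  ⇒  Σ = -1179
Signed area = Σ/2 = -589.5 (negative ⇒ clockwise traversal).

-589.5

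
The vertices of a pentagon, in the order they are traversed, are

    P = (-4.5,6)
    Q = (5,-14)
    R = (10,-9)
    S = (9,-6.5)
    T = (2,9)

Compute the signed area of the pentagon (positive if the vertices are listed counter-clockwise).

145.25

Apply the surveyor's formula: 2A = Σ (x_i·y_{i+1} − x_{i+1}·y_i), indices taken mod 5.
Σ = (33) + (95) + (16) + (94) + (52.5) = 290.5
Signed area = Σ/2 = 145.25 (positive ⇒ counter-clockwise traversal).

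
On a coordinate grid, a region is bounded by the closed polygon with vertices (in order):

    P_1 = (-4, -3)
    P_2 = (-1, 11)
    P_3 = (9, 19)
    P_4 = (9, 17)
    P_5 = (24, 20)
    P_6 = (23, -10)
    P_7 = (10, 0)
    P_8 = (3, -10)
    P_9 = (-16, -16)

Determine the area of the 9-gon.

667.5

Σ = (-47) + (-118) + (-18) + (-228) + (-700) + (100) + (-100) + (-208) + (-16) = -1335
Area = |Σ|/2 = 667.5.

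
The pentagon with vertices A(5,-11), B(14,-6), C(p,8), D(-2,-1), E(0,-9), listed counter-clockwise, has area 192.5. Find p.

14

Write out the shoelace sum; only the two edges meeting at C involve p:
2·Area = [(14·8 − p·(-6)) + (p·(-1) − (-2)·8)] + 187
       = 5·p + 315 = 385
⇒ p = 14.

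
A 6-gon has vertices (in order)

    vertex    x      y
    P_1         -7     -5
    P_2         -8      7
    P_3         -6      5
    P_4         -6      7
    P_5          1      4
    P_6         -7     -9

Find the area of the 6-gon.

69.5

Σ = (-89) + (2) + (-12) + (-31) + (19) + (-28) = -139
Area = |Σ|/2 = 69.5.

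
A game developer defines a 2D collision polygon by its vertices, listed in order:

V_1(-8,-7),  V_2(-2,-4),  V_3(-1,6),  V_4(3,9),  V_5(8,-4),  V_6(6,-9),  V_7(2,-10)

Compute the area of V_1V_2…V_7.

146.5

Cross-terms: 18, -16, -27, -84, -48, -42, -94  ⇒  Σ = -293
Area = |Σ|/2 = 146.5.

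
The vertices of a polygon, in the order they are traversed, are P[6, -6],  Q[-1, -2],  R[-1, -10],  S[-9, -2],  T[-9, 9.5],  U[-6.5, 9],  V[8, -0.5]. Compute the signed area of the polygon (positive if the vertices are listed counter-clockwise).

-167.25

Apply the shoelace formula: 2A = Σ (x_i·y_{i+1} − x_{i+1}·y_i), indices taken mod 7.
Σ = (-18) + (8) + (-88) + (-103.5) + (-19.25) + (-68.75) + (-45) = -334.5
Signed area = Σ/2 = -167.25 (negative ⇒ clockwise traversal).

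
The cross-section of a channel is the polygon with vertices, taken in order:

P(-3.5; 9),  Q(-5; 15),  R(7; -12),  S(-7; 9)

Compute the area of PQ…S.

52.5

Apply Gauss's area formula: 2A = Σ (x_i·y_{i+1} − x_{i+1}·y_i), indices taken mod 4.
Cross-terms: -7.5, -45, -21, -31.5  ⇒  Σ = -105
Area = |Σ|/2 = 52.5.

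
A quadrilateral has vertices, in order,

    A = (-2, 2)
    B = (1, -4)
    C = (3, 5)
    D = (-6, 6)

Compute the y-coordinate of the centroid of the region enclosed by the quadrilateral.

533/213

Apply the surveyor's formula. First the cross-terms c_i = x_i·y_{i+1} − x_{i+1}·y_i:
  6, 17, 48, 0  ⇒  2A = 71, A = 35.5.
Then Σ (y_i + y_{i+1})·c_i = 533, so ȳ = 533 / (6·35.5) = 533/213.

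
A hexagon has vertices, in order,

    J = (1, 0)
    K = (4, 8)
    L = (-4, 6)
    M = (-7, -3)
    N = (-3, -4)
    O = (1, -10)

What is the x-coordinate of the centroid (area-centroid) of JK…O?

Apply the surveyor's formula. First the cross-terms c_i = x_i·y_{i+1} − x_{i+1}·y_i:
  8, 56, 54, 19, 34, 10  ⇒  2A = 181, A = 90.5.
Then Σ (x_i + x_{i+1})·c_i = -792, so x̄ = -792 / (6·90.5) = -264/181.

-264/181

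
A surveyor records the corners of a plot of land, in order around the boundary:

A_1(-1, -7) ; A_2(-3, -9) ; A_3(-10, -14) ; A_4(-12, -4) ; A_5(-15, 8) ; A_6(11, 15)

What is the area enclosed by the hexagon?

359.5

Apply the shoelace (surveyor's) formula: 2A = Σ (x_i·y_{i+1} − x_{i+1}·y_i), indices taken mod 6.
Cross-terms: -12, -48, -128, -156, -313, -62  ⇒  Σ = -719
Area = |Σ|/2 = 359.5.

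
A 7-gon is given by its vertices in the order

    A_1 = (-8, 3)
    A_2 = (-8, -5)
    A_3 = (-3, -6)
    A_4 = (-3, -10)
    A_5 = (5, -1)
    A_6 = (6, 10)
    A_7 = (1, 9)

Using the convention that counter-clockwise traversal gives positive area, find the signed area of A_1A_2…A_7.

168.5

Apply the surveyor's formula: 2A = Σ (x_i·y_{i+1} − x_{i+1}·y_i), indices taken mod 7.
Σ = (64) + (33) + (12) + (53) + (56) + (44) + (75) = 337
Signed area = Σ/2 = 168.5 (positive ⇒ counter-clockwise traversal).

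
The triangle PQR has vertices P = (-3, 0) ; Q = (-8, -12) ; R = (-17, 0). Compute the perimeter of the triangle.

|PQ| = √((-5)² + (-12)²) = √169 = 13
|QR| = √((-9)² + (12)²) = √225 = 15
|RP| = √((14)² + (0)²) = √196 = 14
Perimeter = 13 + 15 + 14 = 42.

42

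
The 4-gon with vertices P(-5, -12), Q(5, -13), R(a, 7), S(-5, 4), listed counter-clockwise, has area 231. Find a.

11

Write out the shoelace sum; only the two edges meeting at R involve a:
2·Area = [(5·7 − a·(-13)) + (a·4 − (-5)·7)] + 205
       = 17·a + 275 = 462
⇒ a = 11.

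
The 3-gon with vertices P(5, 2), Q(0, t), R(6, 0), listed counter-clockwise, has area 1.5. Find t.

The doubled signed area Σ (x_i y_{i+1} − x_{i+1} y_i) is linear in t.
With t=0 it equals 12; the coefficient of t is -1 (from the two edges through Q).
So -1·t + 12 = 2·1.5 = 3 ⇒ t = 9.

9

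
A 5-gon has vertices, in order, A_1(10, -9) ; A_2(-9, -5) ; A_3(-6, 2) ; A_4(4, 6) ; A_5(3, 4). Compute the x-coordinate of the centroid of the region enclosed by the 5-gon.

52/219

Apply the shoelace (surveyor's) formula. First the cross-terms c_i = x_i·y_{i+1} − x_{i+1}·y_i:
  -131, -48, -44, -2, -67  ⇒  2A = -292, A = -146.
Then Σ (x_i + x_{i+1})·c_i = -208, so x̄ = -208 / (6·(-146)) = 52/219.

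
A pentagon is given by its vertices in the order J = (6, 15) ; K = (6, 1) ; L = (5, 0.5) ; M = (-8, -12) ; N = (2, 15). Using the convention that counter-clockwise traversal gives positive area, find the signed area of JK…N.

Cross-terms: -84, -2, -56, -96, -60  ⇒  Σ = -298
Signed area = Σ/2 = -149 (negative ⇒ clockwise traversal).

-149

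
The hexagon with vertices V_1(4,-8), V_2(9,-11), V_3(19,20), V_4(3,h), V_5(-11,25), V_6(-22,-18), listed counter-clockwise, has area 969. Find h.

Write out the shoelace sum; only the two edges meeting at V_4 involve h:
2·Area = [(19·h − 3·20) + (3·25 − (-11)·h)] + 1413
       = 30·h + 1428 = 1938
⇒ h = 17.

17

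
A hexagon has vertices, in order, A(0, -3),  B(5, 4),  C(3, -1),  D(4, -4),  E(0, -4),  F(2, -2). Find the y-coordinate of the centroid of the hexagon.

Apply the shoelace formula. First the cross-terms c_i = x_i·y_{i+1} − x_{i+1}·y_i:
  15, -17, -8, -16, 8, -6  ⇒  2A = -24, A = -12.
Then Σ (y_i + y_{i+1})·c_i = 114, so ȳ = 114 / (6·(-12)) = -19/12.

-19/12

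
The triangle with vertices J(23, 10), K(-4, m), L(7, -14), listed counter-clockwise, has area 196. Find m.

-6

Write out the shoelace sum; only the two edges meeting at K involve m:
2·Area = [(23·m − (-4)·10) + ((-4)·(-14) − 7·m)] + 392
       = 16·m + 488 = 392
⇒ m = -6.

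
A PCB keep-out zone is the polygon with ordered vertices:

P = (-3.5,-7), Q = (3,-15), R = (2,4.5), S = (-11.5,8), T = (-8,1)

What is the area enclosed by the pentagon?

148.375

Apply the surveyor's formula: 2A = Σ (x_i·y_{i+1} − x_{i+1}·y_i), indices taken mod 5.
Cross-terms: 73.5, 43.5, 67.75, 52.5, 59.5  ⇒  Σ = 296.75
Area = |Σ|/2 = 148.375.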